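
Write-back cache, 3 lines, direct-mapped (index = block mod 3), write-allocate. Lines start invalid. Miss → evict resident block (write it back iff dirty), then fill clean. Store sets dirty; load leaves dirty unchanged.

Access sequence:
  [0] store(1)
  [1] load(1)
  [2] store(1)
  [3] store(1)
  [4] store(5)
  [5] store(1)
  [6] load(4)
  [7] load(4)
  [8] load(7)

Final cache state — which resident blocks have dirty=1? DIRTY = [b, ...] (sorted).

DIRTY = [5]

0: W B1 -> L1 miss  d=D]
1: R B1 -> L1 hit  d=D]
2: W B1 -> L1 hit  d=D]
3: W B1 -> L1 hit  d=D]
4: W B5 -> L2 miss  d=D]
5: W B1 -> L1 hit  d=D]
6: R B4 -> L1 miss wb->B1  d=-]
7: R B4 -> L1 hit  d=-]
8: R B7 -> L1 miss  d=-]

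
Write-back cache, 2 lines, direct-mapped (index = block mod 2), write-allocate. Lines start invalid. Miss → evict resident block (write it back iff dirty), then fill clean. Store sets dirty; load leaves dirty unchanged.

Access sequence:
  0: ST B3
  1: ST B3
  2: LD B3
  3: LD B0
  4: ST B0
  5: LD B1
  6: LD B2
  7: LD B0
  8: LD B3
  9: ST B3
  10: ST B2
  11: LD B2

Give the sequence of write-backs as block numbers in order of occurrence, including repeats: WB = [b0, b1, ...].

WB = [3, 0]

0: W B3 → L1 miss [D]
1: W B3 → L1 hit [D]
2: R B3 → L1 hit [D]
3: R B0 → L0 miss [-]
4: W B0 → L0 hit [D]
5: R B1 → L1 miss wb→B3 [-]
6: R B2 → L0 miss wb→B0 [-]
7: R B0 → L0 miss [-]
8: R B3 → L1 miss [-]
9: W B3 → L1 hit [D]
10: W B2 → L0 miss [D]
11: R B2 → L0 hit [D]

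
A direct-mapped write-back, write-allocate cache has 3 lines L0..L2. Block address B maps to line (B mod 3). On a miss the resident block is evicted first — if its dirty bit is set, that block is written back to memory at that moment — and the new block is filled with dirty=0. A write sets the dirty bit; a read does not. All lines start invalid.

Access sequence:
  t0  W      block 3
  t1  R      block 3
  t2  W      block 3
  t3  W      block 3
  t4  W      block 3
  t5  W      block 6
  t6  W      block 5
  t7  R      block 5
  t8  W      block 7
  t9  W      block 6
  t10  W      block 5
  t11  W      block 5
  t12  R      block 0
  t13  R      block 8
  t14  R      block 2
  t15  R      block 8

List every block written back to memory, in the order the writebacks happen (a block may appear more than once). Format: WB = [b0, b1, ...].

  0 | W B3 → L0 miss [D]
  1 | R B3 → L0 hit [D]
  2 | W B3 → L0 hit [D]
  3 | W B3 → L0 hit [D]
  4 | W B3 → L0 hit [D]
  5 | W B6 → L0 miss wb→B3 [D]
  6 | W B5 → L2 miss [D]
  7 | R B5 → L2 hit [D]
  8 | W B7 → L1 miss [D]
  9 | W B6 → L0 hit [D]
  10 | W B5 → L2 hit [D]
  11 | W B5 → L2 hit [D]
  12 | R B0 → L0 miss wb→B6 [-]
  13 | R B8 → L2 miss wb→B5 [-]
  14 | R B2 → L2 miss [-]
  15 | R B8 → L2 miss [-]

WB = [3, 6, 5]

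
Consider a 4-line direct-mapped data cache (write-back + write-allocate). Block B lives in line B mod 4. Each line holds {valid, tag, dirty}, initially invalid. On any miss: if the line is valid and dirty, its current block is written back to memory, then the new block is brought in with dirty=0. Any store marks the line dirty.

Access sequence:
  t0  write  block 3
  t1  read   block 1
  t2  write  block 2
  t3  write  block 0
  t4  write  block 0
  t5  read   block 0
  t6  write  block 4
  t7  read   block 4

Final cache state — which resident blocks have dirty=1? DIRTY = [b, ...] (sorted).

0: W B3 -> L3 miss  d=D]
1: R B1 -> L1 miss  d=-]
2: W B2 -> L2 miss  d=D]
3: W B0 -> L0 miss  d=D]
4: W B0 -> L0 hit  d=D]
5: R B0 -> L0 hit  d=D]
6: W B4 -> L0 miss wb->B0  d=D]
7: R B4 -> L0 hit  d=D]

DIRTY = [2, 3, 4]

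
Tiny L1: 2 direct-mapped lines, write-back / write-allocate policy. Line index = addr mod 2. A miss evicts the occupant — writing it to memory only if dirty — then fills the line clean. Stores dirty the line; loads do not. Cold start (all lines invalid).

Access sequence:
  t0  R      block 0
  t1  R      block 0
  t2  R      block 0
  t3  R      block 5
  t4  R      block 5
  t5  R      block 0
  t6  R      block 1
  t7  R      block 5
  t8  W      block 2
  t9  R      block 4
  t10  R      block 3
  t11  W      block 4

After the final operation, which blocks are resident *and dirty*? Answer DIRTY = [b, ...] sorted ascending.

  0 | R B0 → L0 miss [-]
  1 | R B0 → L0 hit [-]
  2 | R B0 → L0 hit [-]
  3 | R B5 → L1 miss [-]
  4 | R B5 → L1 hit [-]
  5 | R B0 → L0 hit [-]
  6 | R B1 → L1 miss [-]
  7 | R B5 → L1 miss [-]
  8 | W B2 → L0 miss [D]
  9 | R B4 → L0 miss wb→B2 [-]
  10 | R B3 → L1 miss [-]
  11 | W B4 → L0 hit [D]

DIRTY = [4]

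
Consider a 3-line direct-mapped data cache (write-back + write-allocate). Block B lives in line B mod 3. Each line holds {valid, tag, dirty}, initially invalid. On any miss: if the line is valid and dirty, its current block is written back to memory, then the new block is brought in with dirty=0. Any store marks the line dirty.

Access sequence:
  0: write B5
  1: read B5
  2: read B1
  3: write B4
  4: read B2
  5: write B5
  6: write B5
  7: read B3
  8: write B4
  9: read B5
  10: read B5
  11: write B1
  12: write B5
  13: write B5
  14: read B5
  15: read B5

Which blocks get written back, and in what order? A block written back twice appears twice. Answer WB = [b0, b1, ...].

WB = [5, 4]

  0 | W B5 → L2 miss [D]
  1 | R B5 → L2 hit [D]
  2 | R B1 → L1 miss [-]
  3 | W B4 → L1 miss [D]
  4 | R B2 → L2 miss wb→B5 [-]
  5 | W B5 → L2 miss [D]
  6 | W B5 → L2 hit [D]
  7 | R B3 → L0 miss [-]
  8 | W B4 → L1 hit [D]
  9 | R B5 → L2 hit [D]
  10 | R B5 → L2 hit [D]
  11 | W B1 → L1 miss wb→B4 [D]
  12 | W B5 → L2 hit [D]
  13 | W B5 → L2 hit [D]
  14 | R B5 → L2 hit [D]
  15 | R B5 → L2 hit [D]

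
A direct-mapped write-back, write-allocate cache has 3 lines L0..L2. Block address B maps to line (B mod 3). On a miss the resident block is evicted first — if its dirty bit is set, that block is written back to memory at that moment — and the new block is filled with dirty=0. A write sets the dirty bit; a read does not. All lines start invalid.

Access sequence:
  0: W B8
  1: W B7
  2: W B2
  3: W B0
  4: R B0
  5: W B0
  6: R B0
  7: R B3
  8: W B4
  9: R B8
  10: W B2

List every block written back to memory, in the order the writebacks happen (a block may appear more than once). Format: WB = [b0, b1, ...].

0: W B8 -> L2 miss  d=D]
1: W B7 -> L1 miss  d=D]
2: W B2 -> L2 miss wb->B8  d=D]
3: W B0 -> L0 miss  d=D]
4: R B0 -> L0 hit  d=D]
5: W B0 -> L0 hit  d=D]
6: R B0 -> L0 hit  d=D]
7: R B3 -> L0 miss wb->B0  d=-]
8: W B4 -> L1 miss wb->B7  d=D]
9: R B8 -> L2 miss wb->B2  d=-]
10: W B2 -> L2 miss  d=D]

WB = [8, 0, 7, 2]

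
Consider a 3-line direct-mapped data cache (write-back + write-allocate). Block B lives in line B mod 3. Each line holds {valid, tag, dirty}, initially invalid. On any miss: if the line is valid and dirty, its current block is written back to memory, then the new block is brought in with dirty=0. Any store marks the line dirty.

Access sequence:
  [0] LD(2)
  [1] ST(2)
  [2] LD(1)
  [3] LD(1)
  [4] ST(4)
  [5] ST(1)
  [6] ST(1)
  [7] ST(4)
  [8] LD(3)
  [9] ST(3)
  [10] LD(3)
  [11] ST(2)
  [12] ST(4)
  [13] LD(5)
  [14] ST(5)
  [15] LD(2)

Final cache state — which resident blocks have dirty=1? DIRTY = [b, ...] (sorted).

0: R B2 → L2 miss [-]
1: W B2 → L2 hit [D]
2: R B1 → L1 miss [-]
3: R B1 → L1 hit [-]
4: W B4 → L1 miss [D]
5: W B1 → L1 miss wb→B4 [D]
6: W B1 → L1 hit [D]
7: W B4 → L1 miss wb→B1 [D]
8: R B3 → L0 miss [-]
9: W B3 → L0 hit [D]
10: R B3 → L0 hit [D]
11: W B2 → L2 hit [D]
12: W B4 → L1 hit [D]
13: R B5 → L2 miss wb→B2 [-]
14: W B5 → L2 hit [D]
15: R B2 → L2 miss wb→B5 [-]

DIRTY = [3, 4]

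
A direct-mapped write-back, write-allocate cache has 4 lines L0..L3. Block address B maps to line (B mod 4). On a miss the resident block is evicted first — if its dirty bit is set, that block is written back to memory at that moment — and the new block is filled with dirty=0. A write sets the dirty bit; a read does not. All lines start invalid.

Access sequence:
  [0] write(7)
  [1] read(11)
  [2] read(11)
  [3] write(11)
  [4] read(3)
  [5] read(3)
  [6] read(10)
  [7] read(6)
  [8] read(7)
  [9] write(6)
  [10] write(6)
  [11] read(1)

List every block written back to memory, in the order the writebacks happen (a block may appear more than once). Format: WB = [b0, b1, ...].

WB = [7, 11]

0: W B7 → L3 miss [D]
1: R B11 → L3 miss wb→B7 [-]
2: R B11 → L3 hit [-]
3: W B11 → L3 hit [D]
4: R B3 → L3 miss wb→B11 [-]
5: R B3 → L3 hit [-]
6: R B10 → L2 miss [-]
7: R B6 → L2 miss [-]
8: R B7 → L3 miss [-]
9: W B6 → L2 hit [D]
10: W B6 → L2 hit [D]
11: R B1 → L1 miss [-]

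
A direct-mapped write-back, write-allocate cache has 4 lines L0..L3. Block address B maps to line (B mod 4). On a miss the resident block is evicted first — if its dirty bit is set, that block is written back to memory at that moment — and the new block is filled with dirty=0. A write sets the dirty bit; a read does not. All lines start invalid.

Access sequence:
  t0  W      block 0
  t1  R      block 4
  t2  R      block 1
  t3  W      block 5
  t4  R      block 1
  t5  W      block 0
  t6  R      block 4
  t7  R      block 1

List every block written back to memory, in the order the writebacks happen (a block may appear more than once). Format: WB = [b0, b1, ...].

  0 | W B0 → L0 miss [D]
  1 | R B4 → L0 miss wb→B0 [-]
  2 | R B1 → L1 miss [-]
  3 | W B5 → L1 miss [D]
  4 | R B1 → L1 miss wb→B5 [-]
  5 | W B0 → L0 miss [D]
  6 | R B4 → L0 miss wb→B0 [-]
  7 | R B1 → L1 hit [-]

WB = [0, 5, 0]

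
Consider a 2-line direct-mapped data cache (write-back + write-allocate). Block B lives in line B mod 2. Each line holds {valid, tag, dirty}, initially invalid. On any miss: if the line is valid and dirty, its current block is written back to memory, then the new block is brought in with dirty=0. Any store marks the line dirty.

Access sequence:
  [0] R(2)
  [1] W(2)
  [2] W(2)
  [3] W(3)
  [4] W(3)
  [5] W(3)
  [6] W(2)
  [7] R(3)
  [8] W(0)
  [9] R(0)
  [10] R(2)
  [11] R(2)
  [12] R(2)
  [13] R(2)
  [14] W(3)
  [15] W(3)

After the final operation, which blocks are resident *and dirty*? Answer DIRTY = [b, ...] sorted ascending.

DIRTY = [3]

0: R B2 -> L0 miss  d=-]
1: W B2 -> L0 hit  d=D]
2: W B2 -> L0 hit  d=D]
3: W B3 -> L1 miss  d=D]
4: W B3 -> L1 hit  d=D]
5: W B3 -> L1 hit  d=D]
6: W B2 -> L0 hit  d=D]
7: R B3 -> L1 hit  d=D]
8: W B0 -> L0 miss wb->B2  d=D]
9: R B0 -> L0 hit  d=D]
10: R B2 -> L0 miss wb->B0  d=-]
11: R B2 -> L0 hit  d=-]
12: R B2 -> L0 hit  d=-]
13: R B2 -> L0 hit  d=-]
14: W B3 -> L1 hit  d=D]
15: W B3 -> L1 hit  d=D]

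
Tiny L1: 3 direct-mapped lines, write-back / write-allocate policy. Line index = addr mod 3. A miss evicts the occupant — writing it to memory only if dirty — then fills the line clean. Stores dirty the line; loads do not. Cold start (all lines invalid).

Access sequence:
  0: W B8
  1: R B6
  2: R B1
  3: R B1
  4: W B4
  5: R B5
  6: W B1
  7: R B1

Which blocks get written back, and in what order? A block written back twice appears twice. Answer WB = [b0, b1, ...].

WB = [8, 4]

0: W B8 → L2 miss [D]
1: R B6 → L0 miss [-]
2: R B1 → L1 miss [-]
3: R B1 → L1 hit [-]
4: W B4 → L1 miss [D]
5: R B5 → L2 miss wb→B8 [-]
6: W B1 → L1 miss wb→B4 [D]
7: R B1 → L1 hit [D]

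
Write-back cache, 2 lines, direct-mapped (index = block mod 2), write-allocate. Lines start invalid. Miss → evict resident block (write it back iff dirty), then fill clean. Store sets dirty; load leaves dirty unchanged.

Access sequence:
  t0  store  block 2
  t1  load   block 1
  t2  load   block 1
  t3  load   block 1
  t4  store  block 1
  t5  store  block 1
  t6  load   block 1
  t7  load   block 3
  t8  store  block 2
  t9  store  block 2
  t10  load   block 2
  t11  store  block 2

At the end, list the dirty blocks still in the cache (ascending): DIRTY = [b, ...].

  0 | W B2 → L0 miss [D]
  1 | R B1 → L1 miss [-]
  2 | R B1 → L1 hit [-]
  3 | R B1 → L1 hit [-]
  4 | W B1 → L1 hit [D]
  5 | W B1 → L1 hit [D]
  6 | R B1 → L1 hit [D]
  7 | R B3 → L1 miss wb→B1 [-]
  8 | W B2 → L0 hit [D]
  9 | W B2 → L0 hit [D]
  10 | R B2 → L0 hit [D]
  11 | W B2 → L0 hit [D]

DIRTY = [2]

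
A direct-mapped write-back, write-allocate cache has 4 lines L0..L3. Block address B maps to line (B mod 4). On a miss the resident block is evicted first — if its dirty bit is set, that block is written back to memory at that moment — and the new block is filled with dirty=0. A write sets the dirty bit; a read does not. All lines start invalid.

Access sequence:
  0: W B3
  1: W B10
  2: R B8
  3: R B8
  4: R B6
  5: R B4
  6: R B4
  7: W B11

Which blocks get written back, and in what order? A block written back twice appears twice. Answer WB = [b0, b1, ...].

WB = [10, 3]

  0 | W B3 → L3 miss [D]
  1 | W B10 → L2 miss [D]
  2 | R B8 → L0 miss [-]
  3 | R B8 → L0 hit [-]
  4 | R B6 → L2 miss wb→B10 [-]
  5 | R B4 → L0 miss [-]
  6 | R B4 → L0 hit [-]
  7 | W B11 → L3 miss wb→B3 [D]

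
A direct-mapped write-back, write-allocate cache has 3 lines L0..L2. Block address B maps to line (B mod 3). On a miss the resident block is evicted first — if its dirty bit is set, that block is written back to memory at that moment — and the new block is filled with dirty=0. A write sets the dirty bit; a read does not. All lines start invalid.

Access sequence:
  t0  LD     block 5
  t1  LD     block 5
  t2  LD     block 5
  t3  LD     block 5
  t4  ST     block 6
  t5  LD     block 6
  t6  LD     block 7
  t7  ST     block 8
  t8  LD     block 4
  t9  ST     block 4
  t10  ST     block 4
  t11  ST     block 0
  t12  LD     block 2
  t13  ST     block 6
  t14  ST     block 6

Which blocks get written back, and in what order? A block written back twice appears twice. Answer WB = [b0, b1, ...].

0: R B5 -> L2 miss  d=-]
1: R B5 -> L2 hit  d=-]
2: R B5 -> L2 hit  d=-]
3: R B5 -> L2 hit  d=-]
4: W B6 -> L0 miss  d=D]
5: R B6 -> L0 hit  d=D]
6: R B7 -> L1 miss  d=-]
7: W B8 -> L2 miss  d=D]
8: R B4 -> L1 miss  d=-]
9: W B4 -> L1 hit  d=D]
10: W B4 -> L1 hit  d=D]
11: W B0 -> L0 miss wb->B6  d=D]
12: R B2 -> L2 miss wb->B8  d=-]
13: W B6 -> L0 miss wb->B0  d=D]
14: W B6 -> L0 hit  d=D]

WB = [6, 8, 0]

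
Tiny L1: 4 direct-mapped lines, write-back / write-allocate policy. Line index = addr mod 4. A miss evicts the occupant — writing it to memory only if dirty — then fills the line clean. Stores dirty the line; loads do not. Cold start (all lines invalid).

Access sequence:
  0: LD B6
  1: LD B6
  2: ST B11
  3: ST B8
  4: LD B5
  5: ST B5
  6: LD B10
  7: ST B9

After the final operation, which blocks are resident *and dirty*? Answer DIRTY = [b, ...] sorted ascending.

DIRTY = [8, 9, 11]

  0 | R B6 → L2 miss [-]
  1 | R B6 → L2 hit [-]
  2 | W B11 → L3 miss [D]
  3 | W B8 → L0 miss [D]
  4 | R B5 → L1 miss [-]
  5 | W B5 → L1 hit [D]
  6 | R B10 → L2 miss [-]
  7 | W B9 → L1 miss wb→B5 [D]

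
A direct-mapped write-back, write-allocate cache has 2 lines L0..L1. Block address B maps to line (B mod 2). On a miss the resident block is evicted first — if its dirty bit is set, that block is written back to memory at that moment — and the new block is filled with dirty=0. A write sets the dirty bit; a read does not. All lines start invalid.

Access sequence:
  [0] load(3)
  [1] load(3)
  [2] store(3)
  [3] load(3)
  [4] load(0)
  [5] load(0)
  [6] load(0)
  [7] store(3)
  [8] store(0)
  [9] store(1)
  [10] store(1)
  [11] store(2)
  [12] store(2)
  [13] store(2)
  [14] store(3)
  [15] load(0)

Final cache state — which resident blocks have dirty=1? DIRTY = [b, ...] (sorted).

0: R B3 → L1 miss [-]
1: R B3 → L1 hit [-]
2: W B3 → L1 hit [D]
3: R B3 → L1 hit [D]
4: R B0 → L0 miss [-]
5: R B0 → L0 hit [-]
6: R B0 → L0 hit [-]
7: W B3 → L1 hit [D]
8: W B0 → L0 hit [D]
9: W B1 → L1 miss wb→B3 [D]
10: W B1 → L1 hit [D]
11: W B2 → L0 miss wb→B0 [D]
12: W B2 → L0 hit [D]
13: W B2 → L0 hit [D]
14: W B3 → L1 miss wb→B1 [D]
15: R B0 → L0 miss wb→B2 [-]

DIRTY = [3]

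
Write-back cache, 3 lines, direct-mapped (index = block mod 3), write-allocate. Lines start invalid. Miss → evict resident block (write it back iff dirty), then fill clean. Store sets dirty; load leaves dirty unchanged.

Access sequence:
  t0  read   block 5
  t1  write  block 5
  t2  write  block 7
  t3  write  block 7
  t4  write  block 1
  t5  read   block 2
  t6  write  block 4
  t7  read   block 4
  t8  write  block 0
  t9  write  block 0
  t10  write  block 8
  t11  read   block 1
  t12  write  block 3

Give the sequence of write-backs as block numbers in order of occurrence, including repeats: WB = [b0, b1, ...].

0: R B5 -> L2 miss  d=-]
1: W B5 -> L2 hit  d=D]
2: W B7 -> L1 miss  d=D]
3: W B7 -> L1 hit  d=D]
4: W B1 -> L1 miss wb->B7  d=D]
5: R B2 -> L2 miss wb->B5  d=-]
6: W B4 -> L1 miss wb->B1  d=D]
7: R B4 -> L1 hit  d=D]
8: W B0 -> L0 miss  d=D]
9: W B0 -> L0 hit  d=D]
10: W B8 -> L2 miss  d=D]
11: R B1 -> L1 miss wb->B4  d=-]
12: W B3 -> L0 miss wb->B0  d=D]

WB = [7, 5, 1, 4, 0]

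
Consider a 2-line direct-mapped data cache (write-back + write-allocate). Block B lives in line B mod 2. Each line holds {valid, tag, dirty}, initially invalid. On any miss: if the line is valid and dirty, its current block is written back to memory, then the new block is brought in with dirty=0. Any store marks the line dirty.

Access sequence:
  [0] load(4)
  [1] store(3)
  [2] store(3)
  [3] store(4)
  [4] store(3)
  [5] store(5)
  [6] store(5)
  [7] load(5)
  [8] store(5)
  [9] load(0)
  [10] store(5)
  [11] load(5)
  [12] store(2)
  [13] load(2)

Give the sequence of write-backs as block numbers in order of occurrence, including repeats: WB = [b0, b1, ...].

WB = [3, 4]

  0 | R B4 → L0 miss [-]
  1 | W B3 → L1 miss [D]
  2 | W B3 → L1 hit [D]
  3 | W B4 → L0 hit [D]
  4 | W B3 → L1 hit [D]
  5 | W B5 → L1 miss wb→B3 [D]
  6 | W B5 → L1 hit [D]
  7 | R B5 → L1 hit [D]
  8 | W B5 → L1 hit [D]
  9 | R B0 → L0 miss wb→B4 [-]
  10 | W B5 → L1 hit [D]
  11 | R B5 → L1 hit [D]
  12 | W B2 → L0 miss [D]
  13 | R B2 → L0 hit [D]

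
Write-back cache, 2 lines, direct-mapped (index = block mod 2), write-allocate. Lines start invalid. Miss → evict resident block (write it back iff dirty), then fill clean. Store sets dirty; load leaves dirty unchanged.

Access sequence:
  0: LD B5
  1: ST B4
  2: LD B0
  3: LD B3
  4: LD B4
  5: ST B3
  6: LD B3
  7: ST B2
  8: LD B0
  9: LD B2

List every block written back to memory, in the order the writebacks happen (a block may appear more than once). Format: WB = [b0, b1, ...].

WB = [4, 2]

0: R B5 -> L1 miss  d=-]
1: W B4 -> L0 miss  d=D]
2: R B0 -> L0 miss wb->B4  d=-]
3: R B3 -> L1 miss  d=-]
4: R B4 -> L0 miss  d=-]
5: W B3 -> L1 hit  d=D]
6: R B3 -> L1 hit  d=D]
7: W B2 -> L0 miss  d=D]
8: R B0 -> L0 miss wb->B2  d=-]
9: R B2 -> L0 miss  d=-]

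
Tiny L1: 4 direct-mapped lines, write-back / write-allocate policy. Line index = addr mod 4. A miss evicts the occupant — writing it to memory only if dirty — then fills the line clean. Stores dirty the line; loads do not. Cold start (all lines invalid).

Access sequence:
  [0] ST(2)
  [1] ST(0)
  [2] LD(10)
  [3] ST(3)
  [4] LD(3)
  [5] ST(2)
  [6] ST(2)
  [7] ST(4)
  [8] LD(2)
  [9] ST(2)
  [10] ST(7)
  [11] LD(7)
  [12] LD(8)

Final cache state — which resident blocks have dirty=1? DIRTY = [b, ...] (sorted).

DIRTY = [2, 7]

0: W B2 → L2 miss [D]
1: W B0 → L0 miss [D]
2: R B10 → L2 miss wb→B2 [-]
3: W B3 → L3 miss [D]
4: R B3 → L3 hit [D]
5: W B2 → L2 miss [D]
6: W B2 → L2 hit [D]
7: W B4 → L0 miss wb→B0 [D]
8: R B2 → L2 hit [D]
9: W B2 → L2 hit [D]
10: W B7 → L3 miss wb→B3 [D]
11: R B7 → L3 hit [D]
12: R B8 → L0 miss wb→B4 [-]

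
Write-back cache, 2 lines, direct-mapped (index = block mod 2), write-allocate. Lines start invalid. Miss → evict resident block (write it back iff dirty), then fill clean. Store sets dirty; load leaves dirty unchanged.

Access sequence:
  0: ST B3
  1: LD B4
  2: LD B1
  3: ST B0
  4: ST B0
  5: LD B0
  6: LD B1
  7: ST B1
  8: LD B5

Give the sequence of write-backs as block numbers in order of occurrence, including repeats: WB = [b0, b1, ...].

  0 | W B3 → L1 miss [D]
  1 | R B4 → L0 miss [-]
  2 | R B1 → L1 miss wb→B3 [-]
  3 | W B0 → L0 miss [D]
  4 | W B0 → L0 hit [D]
  5 | R B0 → L0 hit [D]
  6 | R B1 → L1 hit [-]
  7 | W B1 → L1 hit [D]
  8 | R B5 → L1 miss wb→B1 [-]

WB = [3, 1]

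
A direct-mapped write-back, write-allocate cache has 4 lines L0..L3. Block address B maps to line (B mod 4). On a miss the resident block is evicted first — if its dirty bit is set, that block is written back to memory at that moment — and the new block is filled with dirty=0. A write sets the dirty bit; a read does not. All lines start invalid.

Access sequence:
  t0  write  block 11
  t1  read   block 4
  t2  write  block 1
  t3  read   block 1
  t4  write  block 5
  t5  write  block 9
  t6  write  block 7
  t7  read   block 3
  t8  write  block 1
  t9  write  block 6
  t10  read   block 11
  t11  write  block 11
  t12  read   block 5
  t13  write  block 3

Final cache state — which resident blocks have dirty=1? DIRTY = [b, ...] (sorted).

0: W B11 -> L3 miss  d=D]
1: R B4 -> L0 miss  d=-]
2: W B1 -> L1 miss  d=D]
3: R B1 -> L1 hit  d=D]
4: W B5 -> L1 miss wb->B1  d=D]
5: W B9 -> L1 miss wb->B5  d=D]
6: W B7 -> L3 miss wb->B11  d=D]
7: R B3 -> L3 miss wb->B7  d=-]
8: W B1 -> L1 miss wb->B9  d=D]
9: W B6 -> L2 miss  d=D]
10: R B11 -> L3 miss  d=-]
11: W B11 -> L3 hit  d=D]
12: R B5 -> L1 miss wb->B1  d=-]
13: W B3 -> L3 miss wb->B11  d=D]

DIRTY = [3, 6]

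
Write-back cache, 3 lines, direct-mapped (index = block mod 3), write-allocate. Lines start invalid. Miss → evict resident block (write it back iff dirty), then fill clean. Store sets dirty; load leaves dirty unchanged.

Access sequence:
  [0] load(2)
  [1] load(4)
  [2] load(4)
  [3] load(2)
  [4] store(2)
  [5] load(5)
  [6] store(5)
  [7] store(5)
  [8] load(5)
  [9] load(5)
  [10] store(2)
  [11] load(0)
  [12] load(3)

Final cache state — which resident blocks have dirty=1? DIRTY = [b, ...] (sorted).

0: R B2 -> L2 miss  d=-]
1: R B4 -> L1 miss  d=-]
2: R B4 -> L1 hit  d=-]
3: R B2 -> L2 hit  d=-]
4: W B2 -> L2 hit  d=D]
5: R B5 -> L2 miss wb->B2  d=-]
6: W B5 -> L2 hit  d=D]
7: W B5 -> L2 hit  d=D]
8: R B5 -> L2 hit  d=D]
9: R B5 -> L2 hit  d=D]
10: W B2 -> L2 miss wb->B5  d=D]
11: R B0 -> L0 miss  d=-]
12: R B3 -> L0 miss  d=-]

DIRTY = [2]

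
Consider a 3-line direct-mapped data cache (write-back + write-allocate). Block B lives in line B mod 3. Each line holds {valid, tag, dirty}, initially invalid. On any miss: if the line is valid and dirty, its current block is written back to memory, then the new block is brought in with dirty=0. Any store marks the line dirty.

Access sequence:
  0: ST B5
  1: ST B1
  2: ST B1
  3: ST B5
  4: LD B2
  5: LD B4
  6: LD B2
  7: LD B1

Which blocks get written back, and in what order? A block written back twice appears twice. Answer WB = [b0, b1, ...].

0: W B5 -> L2 miss  d=D]
1: W B1 -> L1 miss  d=D]
2: W B1 -> L1 hit  d=D]
3: W B5 -> L2 hit  d=D]
4: R B2 -> L2 miss wb->B5  d=-]
5: R B4 -> L1 miss wb->B1  d=-]
6: R B2 -> L2 hit  d=-]
7: R B1 -> L1 miss  d=-]

WB = [5, 1]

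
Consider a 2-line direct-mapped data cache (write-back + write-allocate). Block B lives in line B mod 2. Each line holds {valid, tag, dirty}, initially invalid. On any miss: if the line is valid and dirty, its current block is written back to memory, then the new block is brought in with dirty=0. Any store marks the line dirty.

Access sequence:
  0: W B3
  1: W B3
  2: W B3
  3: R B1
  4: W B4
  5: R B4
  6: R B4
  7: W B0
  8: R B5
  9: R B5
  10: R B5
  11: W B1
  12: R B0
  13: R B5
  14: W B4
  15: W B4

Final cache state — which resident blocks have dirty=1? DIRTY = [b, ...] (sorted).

0: W B3 -> L1 miss  d=D]
1: W B3 -> L1 hit  d=D]
2: W B3 -> L1 hit  d=D]
3: R B1 -> L1 miss wb->B3  d=-]
4: W B4 -> L0 miss  d=D]
5: R B4 -> L0 hit  d=D]
6: R B4 -> L0 hit  d=D]
7: W B0 -> L0 miss wb->B4  d=D]
8: R B5 -> L1 miss  d=-]
9: R B5 -> L1 hit  d=-]
10: R B5 -> L1 hit  d=-]
11: W B1 -> L1 miss  d=D]
12: R B0 -> L0 hit  d=D]
13: R B5 -> L1 miss wb->B1  d=-]
14: W B4 -> L0 miss wb->B0  d=D]
15: W B4 -> L0 hit  d=D]

DIRTY = [4]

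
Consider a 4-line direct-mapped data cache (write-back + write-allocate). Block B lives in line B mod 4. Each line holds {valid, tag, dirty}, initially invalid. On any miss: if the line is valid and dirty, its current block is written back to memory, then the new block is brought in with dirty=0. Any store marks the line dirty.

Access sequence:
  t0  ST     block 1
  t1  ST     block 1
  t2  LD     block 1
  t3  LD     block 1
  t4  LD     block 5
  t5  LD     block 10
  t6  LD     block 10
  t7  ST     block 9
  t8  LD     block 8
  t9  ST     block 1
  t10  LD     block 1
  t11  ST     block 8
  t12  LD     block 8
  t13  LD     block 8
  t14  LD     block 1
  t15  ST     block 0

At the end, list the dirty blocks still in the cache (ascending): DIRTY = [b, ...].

0: W B1 -> L1 miss  d=D]
1: W B1 -> L1 hit  d=D]
2: R B1 -> L1 hit  d=D]
3: R B1 -> L1 hit  d=D]
4: R B5 -> L1 miss wb->B1  d=-]
5: R B10 -> L2 miss  d=-]
6: R B10 -> L2 hit  d=-]
7: W B9 -> L1 miss  d=D]
8: R B8 -> L0 miss  d=-]
9: W B1 -> L1 miss wb->B9  d=D]
10: R B1 -> L1 hit  d=D]
11: W B8 -> L0 hit  d=D]
12: R B8 -> L0 hit  d=D]
13: R B8 -> L0 hit  d=D]
14: R B1 -> L1 hit  d=D]
15: W B0 -> L0 miss wb->B8  d=D]

DIRTY = [0, 1]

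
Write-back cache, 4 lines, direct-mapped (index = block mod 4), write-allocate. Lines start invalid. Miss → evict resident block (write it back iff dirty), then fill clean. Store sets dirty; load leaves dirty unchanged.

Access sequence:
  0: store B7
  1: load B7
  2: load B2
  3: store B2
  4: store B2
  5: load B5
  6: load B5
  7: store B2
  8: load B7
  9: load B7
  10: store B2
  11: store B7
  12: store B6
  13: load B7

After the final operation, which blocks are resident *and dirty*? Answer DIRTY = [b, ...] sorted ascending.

0: W B7 → L3 miss [D]
1: R B7 → L3 hit [D]
2: R B2 → L2 miss [-]
3: W B2 → L2 hit [D]
4: W B2 → L2 hit [D]
5: R B5 → L1 miss [-]
6: R B5 → L1 hit [-]
7: W B2 → L2 hit [D]
8: R B7 → L3 hit [D]
9: R B7 → L3 hit [D]
10: W B2 → L2 hit [D]
11: W B7 → L3 hit [D]
12: W B6 → L2 miss wb→B2 [D]
13: R B7 → L3 hit [D]

DIRTY = [6, 7]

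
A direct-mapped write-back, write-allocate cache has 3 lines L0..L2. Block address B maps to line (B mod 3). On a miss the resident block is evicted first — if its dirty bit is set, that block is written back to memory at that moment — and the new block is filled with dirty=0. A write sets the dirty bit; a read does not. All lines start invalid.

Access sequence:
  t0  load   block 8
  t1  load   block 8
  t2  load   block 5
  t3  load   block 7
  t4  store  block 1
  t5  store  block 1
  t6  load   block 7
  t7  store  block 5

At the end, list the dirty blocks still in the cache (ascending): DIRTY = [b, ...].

DIRTY = [5]

0: R B8 -> L2 miss  d=-]
1: R B8 -> L2 hit  d=-]
2: R B5 -> L2 miss  d=-]
3: R B7 -> L1 miss  d=-]
4: W B1 -> L1 miss  d=D]
5: W B1 -> L1 hit  d=D]
6: R B7 -> L1 miss wb->B1  d=-]
7: W B5 -> L2 hit  d=D]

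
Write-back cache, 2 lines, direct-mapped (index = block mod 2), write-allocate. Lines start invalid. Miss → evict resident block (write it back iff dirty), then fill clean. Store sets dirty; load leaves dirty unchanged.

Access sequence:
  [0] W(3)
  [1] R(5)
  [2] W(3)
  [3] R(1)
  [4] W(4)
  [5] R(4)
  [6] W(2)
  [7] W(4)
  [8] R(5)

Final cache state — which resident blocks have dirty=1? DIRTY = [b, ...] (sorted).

DIRTY = [4]

0: W B3 → L1 miss [D]
1: R B5 → L1 miss wb→B3 [-]
2: W B3 → L1 miss [D]
3: R B1 → L1 miss wb→B3 [-]
4: W B4 → L0 miss [D]
5: R B4 → L0 hit [D]
6: W B2 → L0 miss wb→B4 [D]
7: W B4 → L0 miss wb→B2 [D]
8: R B5 → L1 miss [-]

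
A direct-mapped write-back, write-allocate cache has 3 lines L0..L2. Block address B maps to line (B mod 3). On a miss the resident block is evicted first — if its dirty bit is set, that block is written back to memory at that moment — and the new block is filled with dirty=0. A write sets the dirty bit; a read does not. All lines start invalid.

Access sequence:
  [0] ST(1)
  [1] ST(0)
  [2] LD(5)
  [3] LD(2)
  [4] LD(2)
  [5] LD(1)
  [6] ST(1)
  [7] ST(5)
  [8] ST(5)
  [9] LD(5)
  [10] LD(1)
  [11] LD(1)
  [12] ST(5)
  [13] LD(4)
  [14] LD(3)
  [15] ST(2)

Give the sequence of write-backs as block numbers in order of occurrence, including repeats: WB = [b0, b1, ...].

  0 | W B1 → L1 miss [D]
  1 | W B0 → L0 miss [D]
  2 | R B5 → L2 miss [-]
  3 | R B2 → L2 miss [-]
  4 | R B2 → L2 hit [-]
  5 | R B1 → L1 hit [D]
  6 | W B1 → L1 hit [D]
  7 | W B5 → L2 miss [D]
  8 | W B5 → L2 hit [D]
  9 | R B5 → L2 hit [D]
  10 | R B1 → L1 hit [D]
  11 | R B1 → L1 hit [D]
  12 | W B5 → L2 hit [D]
  13 | R B4 → L1 miss wb→B1 [-]
  14 | R B3 → L0 miss wb→B0 [-]
  15 | W B2 → L2 miss wb→B5 [D]

WB = [1, 0, 5]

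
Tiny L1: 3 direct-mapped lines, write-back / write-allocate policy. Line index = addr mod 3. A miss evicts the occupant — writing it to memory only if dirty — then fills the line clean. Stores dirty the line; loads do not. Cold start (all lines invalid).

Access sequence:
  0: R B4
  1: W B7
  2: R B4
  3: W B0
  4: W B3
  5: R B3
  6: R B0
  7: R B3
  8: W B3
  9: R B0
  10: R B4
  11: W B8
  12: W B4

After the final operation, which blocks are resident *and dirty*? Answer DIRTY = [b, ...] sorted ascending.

0: R B4 -> L1 miss  d=-]
1: W B7 -> L1 miss  d=D]
2: R B4 -> L1 miss wb->B7  d=-]
3: W B0 -> L0 miss  d=D]
4: W B3 -> L0 miss wb->B0  d=D]
5: R B3 -> L0 hit  d=D]
6: R B0 -> L0 miss wb->B3  d=-]
7: R B3 -> L0 miss  d=-]
8: W B3 -> L0 hit  d=D]
9: R B0 -> L0 miss wb->B3  d=-]
10: R B4 -> L1 hit  d=-]
11: W B8 -> L2 miss  d=D]
12: W B4 -> L1 hit  d=D]

DIRTY = [4, 8]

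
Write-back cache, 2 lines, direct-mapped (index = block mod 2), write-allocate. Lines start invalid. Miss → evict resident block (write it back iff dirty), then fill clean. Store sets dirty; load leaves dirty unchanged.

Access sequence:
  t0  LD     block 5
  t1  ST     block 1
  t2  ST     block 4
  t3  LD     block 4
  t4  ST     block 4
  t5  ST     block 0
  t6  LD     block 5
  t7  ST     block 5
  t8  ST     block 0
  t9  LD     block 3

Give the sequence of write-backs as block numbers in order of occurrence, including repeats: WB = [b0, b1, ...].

0: R B5 → L1 miss [-]
1: W B1 → L1 miss [D]
2: W B4 → L0 miss [D]
3: R B4 → L0 hit [D]
4: W B4 → L0 hit [D]
5: W B0 → L0 miss wb→B4 [D]
6: R B5 → L1 miss wb→B1 [-]
7: W B5 → L1 hit [D]
8: W B0 → L0 hit [D]
9: R B3 → L1 miss wb→B5 [-]

WB = [4, 1, 5]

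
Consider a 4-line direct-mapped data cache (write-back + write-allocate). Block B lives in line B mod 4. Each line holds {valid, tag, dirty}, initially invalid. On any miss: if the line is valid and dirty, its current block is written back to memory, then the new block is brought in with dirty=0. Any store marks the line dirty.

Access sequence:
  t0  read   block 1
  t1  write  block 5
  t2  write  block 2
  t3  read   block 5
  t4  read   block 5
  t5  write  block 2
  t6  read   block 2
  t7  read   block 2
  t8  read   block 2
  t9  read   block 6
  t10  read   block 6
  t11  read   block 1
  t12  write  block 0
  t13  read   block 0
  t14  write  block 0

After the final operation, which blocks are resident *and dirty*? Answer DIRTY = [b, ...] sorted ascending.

0: R B1 → L1 miss [-]
1: W B5 → L1 miss [D]
2: W B2 → L2 miss [D]
3: R B5 → L1 hit [D]
4: R B5 → L1 hit [D]
5: W B2 → L2 hit [D]
6: R B2 → L2 hit [D]
7: R B2 → L2 hit [D]
8: R B2 → L2 hit [D]
9: R B6 → L2 miss wb→B2 [-]
10: R B6 → L2 hit [-]
11: R B1 → L1 miss wb→B5 [-]
12: W B0 → L0 miss [D]
13: R B0 → L0 hit [D]
14: W B0 → L0 hit [D]

DIRTY = [0]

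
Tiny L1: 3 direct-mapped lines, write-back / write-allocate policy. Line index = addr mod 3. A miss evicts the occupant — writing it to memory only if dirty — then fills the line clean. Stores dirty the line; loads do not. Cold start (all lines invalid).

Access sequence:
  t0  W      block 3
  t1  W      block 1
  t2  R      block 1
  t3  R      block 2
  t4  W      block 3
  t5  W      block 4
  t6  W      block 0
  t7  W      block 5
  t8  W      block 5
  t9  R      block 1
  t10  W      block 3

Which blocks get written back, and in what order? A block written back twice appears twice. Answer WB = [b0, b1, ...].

0: W B3 → L0 miss [D]
1: W B1 → L1 miss [D]
2: R B1 → L1 hit [D]
3: R B2 → L2 miss [-]
4: W B3 → L0 hit [D]
5: W B4 → L1 miss wb→B1 [D]
6: W B0 → L0 miss wb→B3 [D]
7: W B5 → L2 miss [D]
8: W B5 → L2 hit [D]
9: R B1 → L1 miss wb→B4 [-]
10: W B3 → L0 miss wb→B0 [D]

WB = [1, 3, 4, 0]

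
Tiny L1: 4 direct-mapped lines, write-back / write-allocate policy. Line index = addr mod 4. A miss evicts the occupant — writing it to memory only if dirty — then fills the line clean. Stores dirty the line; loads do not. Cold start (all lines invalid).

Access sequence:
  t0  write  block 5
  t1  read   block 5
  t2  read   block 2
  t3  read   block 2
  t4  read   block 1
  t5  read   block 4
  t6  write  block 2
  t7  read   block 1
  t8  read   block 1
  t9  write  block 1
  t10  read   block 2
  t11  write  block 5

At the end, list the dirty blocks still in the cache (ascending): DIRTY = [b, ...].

  0 | W B5 → L1 miss [D]
  1 | R B5 → L1 hit [D]
  2 | R B2 → L2 miss [-]
  3 | R B2 → L2 hit [-]
  4 | R B1 → L1 miss wb→B5 [-]
  5 | R B4 → L0 miss [-]
  6 | W B2 → L2 hit [D]
  7 | R B1 → L1 hit [-]
  8 | R B1 → L1 hit [-]
  9 | W B1 → L1 hit [D]
  10 | R B2 → L2 hit [D]
  11 | W B5 → L1 miss wb→B1 [D]

DIRTY = [2, 5]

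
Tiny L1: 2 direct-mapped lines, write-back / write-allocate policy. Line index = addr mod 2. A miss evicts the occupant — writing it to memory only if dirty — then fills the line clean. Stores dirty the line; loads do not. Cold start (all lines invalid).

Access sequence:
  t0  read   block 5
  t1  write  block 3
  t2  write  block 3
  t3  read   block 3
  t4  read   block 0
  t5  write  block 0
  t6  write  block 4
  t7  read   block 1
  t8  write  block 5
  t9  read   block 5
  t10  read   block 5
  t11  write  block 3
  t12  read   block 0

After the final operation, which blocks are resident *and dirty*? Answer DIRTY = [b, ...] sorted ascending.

DIRTY = [3]

0: R B5 → L1 miss [-]
1: W B3 → L1 miss [D]
2: W B3 → L1 hit [D]
3: R B3 → L1 hit [D]
4: R B0 → L0 miss [-]
5: W B0 → L0 hit [D]
6: W B4 → L0 miss wb→B0 [D]
7: R B1 → L1 miss wb→B3 [-]
8: W B5 → L1 miss [D]
9: R B5 → L1 hit [D]
10: R B5 → L1 hit [D]
11: W B3 → L1 miss wb→B5 [D]
12: R B0 → L0 miss wb→B4 [-]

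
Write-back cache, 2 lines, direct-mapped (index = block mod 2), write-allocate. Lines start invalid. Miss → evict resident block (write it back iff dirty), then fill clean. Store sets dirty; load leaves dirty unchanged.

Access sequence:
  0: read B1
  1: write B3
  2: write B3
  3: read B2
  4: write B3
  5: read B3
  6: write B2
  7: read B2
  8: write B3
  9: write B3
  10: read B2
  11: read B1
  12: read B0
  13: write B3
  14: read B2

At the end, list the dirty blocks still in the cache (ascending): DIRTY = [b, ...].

0: R B1 -> L1 miss  d=-]
1: W B3 -> L1 miss  d=D]
2: W B3 -> L1 hit  d=D]
3: R B2 -> L0 miss  d=-]
4: W B3 -> L1 hit  d=D]
5: R B3 -> L1 hit  d=D]
6: W B2 -> L0 hit  d=D]
7: R B2 -> L0 hit  d=D]
8: W B3 -> L1 hit  d=D]
9: W B3 -> L1 hit  d=D]
10: R B2 -> L0 hit  d=D]
11: R B1 -> L1 miss wb->B3  d=-]
12: R B0 -> L0 miss wb->B2  d=-]
13: W B3 -> L1 miss  d=D]
14: R B2 -> L0 miss  d=-]

DIRTY = [3]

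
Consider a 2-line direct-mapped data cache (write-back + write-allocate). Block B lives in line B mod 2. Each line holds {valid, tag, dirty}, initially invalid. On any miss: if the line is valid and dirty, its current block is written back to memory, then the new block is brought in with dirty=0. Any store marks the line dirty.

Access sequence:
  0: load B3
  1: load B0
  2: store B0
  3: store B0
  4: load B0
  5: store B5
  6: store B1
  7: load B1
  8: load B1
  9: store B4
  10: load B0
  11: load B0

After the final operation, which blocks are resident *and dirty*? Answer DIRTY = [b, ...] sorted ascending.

DIRTY = [1]

0: R B3 → L1 miss [-]
1: R B0 → L0 miss [-]
2: W B0 → L0 hit [D]
3: W B0 → L0 hit [D]
4: R B0 → L0 hit [D]
5: W B5 → L1 miss [D]
6: W B1 → L1 miss wb→B5 [D]
7: R B1 → L1 hit [D]
8: R B1 → L1 hit [D]
9: W B4 → L0 miss wb→B0 [D]
10: R B0 → L0 miss wb→B4 [-]
11: R B0 → L0 hit [-]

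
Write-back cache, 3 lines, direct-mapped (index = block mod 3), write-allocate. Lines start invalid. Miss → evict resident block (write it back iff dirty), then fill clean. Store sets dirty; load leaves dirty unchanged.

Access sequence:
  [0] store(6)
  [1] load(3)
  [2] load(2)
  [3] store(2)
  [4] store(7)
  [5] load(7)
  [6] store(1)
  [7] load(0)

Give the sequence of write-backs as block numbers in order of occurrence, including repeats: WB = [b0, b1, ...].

  0 | W B6 → L0 miss [D]
  1 | R B3 → L0 miss wb→B6 [-]
  2 | R B2 → L2 miss [-]
  3 | W B2 → L2 hit [D]
  4 | W B7 → L1 miss [D]
  5 | R B7 → L1 hit [D]
  6 | W B1 → L1 miss wb→B7 [D]
  7 | R B0 → L0 miss [-]

WB = [6, 7]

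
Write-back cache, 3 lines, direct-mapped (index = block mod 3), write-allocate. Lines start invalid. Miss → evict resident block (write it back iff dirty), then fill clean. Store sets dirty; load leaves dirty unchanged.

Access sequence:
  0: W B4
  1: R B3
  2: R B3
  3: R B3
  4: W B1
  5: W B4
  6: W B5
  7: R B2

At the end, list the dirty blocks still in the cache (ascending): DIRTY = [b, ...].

DIRTY = [4]

0: W B4 -> L1 miss  d=D]
1: R B3 -> L0 miss  d=-]
2: R B3 -> L0 hit  d=-]
3: R B3 -> L0 hit  d=-]
4: W B1 -> L1 miss wb->B4  d=D]
5: W B4 -> L1 miss wb->B1  d=D]
6: W B5 -> L2 miss  d=D]
7: R B2 -> L2 miss wb->B5  d=-]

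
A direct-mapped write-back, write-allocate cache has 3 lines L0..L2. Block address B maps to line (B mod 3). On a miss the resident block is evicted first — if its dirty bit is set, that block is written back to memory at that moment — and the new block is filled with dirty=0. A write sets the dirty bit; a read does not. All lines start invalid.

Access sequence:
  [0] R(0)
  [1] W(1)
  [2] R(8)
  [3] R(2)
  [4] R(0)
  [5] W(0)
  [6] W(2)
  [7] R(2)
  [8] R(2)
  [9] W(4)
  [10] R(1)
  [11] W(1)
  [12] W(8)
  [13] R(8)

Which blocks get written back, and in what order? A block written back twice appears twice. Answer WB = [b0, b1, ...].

WB = [1, 4, 2]

0: R B0 → L0 miss [-]
1: W B1 → L1 miss [D]
2: R B8 → L2 miss [-]
3: R B2 → L2 miss [-]
4: R B0 → L0 hit [-]
5: W B0 → L0 hit [D]
6: W B2 → L2 hit [D]
7: R B2 → L2 hit [D]
8: R B2 → L2 hit [D]
9: W B4 → L1 miss wb→B1 [D]
10: R B1 → L1 miss wb→B4 [-]
11: W B1 → L1 hit [D]
12: W B8 → L2 miss wb→B2 [D]
13: R B8 → L2 hit [D]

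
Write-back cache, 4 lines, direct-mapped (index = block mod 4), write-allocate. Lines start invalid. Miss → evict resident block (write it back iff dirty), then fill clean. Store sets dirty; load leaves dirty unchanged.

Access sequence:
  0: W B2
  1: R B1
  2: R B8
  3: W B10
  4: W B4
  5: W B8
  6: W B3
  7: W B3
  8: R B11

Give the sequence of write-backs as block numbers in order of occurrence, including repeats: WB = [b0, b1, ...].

WB = [2, 4, 3]

  0 | W B2 → L2 miss [D]
  1 | R B1 → L1 miss [-]
  2 | R B8 → L0 miss [-]
  3 | W B10 → L2 miss wb→B2 [D]
  4 | W B4 → L0 miss [D]
  5 | W B8 → L0 miss wb→B4 [D]
  6 | W B3 → L3 miss [D]
  7 | W B3 → L3 hit [D]
  8 | R B11 → L3 miss wb→B3 [-]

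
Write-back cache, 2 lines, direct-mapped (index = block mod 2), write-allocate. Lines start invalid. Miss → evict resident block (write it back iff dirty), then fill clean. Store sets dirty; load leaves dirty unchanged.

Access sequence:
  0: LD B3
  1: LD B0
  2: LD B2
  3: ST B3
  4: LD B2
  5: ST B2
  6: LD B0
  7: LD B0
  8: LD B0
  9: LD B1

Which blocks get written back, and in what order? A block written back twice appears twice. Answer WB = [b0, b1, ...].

  0 | R B3 → L1 miss [-]
  1 | R B0 → L0 miss [-]
  2 | R B2 → L0 miss [-]
  3 | W B3 → L1 hit [D]
  4 | R B2 → L0 hit [-]
  5 | W B2 → L0 hit [D]
  6 | R B0 → L0 miss wb→B2 [-]
  7 | R B0 → L0 hit [-]
  8 | R B0 → L0 hit [-]
  9 | R B1 → L1 miss wb→B3 [-]

WB = [2, 3]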